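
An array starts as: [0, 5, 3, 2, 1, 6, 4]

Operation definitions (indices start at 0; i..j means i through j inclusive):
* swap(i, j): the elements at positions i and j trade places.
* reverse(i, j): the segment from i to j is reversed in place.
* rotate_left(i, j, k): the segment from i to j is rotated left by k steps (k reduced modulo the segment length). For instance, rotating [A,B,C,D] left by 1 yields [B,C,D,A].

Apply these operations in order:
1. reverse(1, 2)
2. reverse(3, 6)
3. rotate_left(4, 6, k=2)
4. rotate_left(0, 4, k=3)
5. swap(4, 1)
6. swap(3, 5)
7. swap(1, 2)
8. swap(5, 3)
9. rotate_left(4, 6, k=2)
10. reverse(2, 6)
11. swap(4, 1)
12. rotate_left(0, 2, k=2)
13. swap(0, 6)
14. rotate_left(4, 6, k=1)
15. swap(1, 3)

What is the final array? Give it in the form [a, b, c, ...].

After 1 (reverse(1, 2)): [0, 3, 5, 2, 1, 6, 4]
After 2 (reverse(3, 6)): [0, 3, 5, 4, 6, 1, 2]
After 3 (rotate_left(4, 6, k=2)): [0, 3, 5, 4, 2, 6, 1]
After 4 (rotate_left(0, 4, k=3)): [4, 2, 0, 3, 5, 6, 1]
After 5 (swap(4, 1)): [4, 5, 0, 3, 2, 6, 1]
After 6 (swap(3, 5)): [4, 5, 0, 6, 2, 3, 1]
After 7 (swap(1, 2)): [4, 0, 5, 6, 2, 3, 1]
After 8 (swap(5, 3)): [4, 0, 5, 3, 2, 6, 1]
After 9 (rotate_left(4, 6, k=2)): [4, 0, 5, 3, 1, 2, 6]
After 10 (reverse(2, 6)): [4, 0, 6, 2, 1, 3, 5]
After 11 (swap(4, 1)): [4, 1, 6, 2, 0, 3, 5]
After 12 (rotate_left(0, 2, k=2)): [6, 4, 1, 2, 0, 3, 5]
After 13 (swap(0, 6)): [5, 4, 1, 2, 0, 3, 6]
After 14 (rotate_left(4, 6, k=1)): [5, 4, 1, 2, 3, 6, 0]
After 15 (swap(1, 3)): [5, 2, 1, 4, 3, 6, 0]

Answer: [5, 2, 1, 4, 3, 6, 0]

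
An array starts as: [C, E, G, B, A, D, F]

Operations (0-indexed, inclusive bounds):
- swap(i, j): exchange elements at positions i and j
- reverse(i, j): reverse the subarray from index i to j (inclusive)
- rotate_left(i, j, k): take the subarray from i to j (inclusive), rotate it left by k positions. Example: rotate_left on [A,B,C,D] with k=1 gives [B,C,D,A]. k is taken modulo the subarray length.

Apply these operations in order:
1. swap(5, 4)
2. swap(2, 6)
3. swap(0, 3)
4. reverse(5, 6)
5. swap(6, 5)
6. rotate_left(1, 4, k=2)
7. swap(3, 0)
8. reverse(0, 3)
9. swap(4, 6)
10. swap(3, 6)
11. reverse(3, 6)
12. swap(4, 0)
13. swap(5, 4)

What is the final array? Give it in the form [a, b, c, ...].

Answer: [A, D, C, E, G, B, F]

Derivation:
After 1 (swap(5, 4)): [C, E, G, B, D, A, F]
After 2 (swap(2, 6)): [C, E, F, B, D, A, G]
After 3 (swap(0, 3)): [B, E, F, C, D, A, G]
After 4 (reverse(5, 6)): [B, E, F, C, D, G, A]
After 5 (swap(6, 5)): [B, E, F, C, D, A, G]
After 6 (rotate_left(1, 4, k=2)): [B, C, D, E, F, A, G]
After 7 (swap(3, 0)): [E, C, D, B, F, A, G]
After 8 (reverse(0, 3)): [B, D, C, E, F, A, G]
After 9 (swap(4, 6)): [B, D, C, E, G, A, F]
After 10 (swap(3, 6)): [B, D, C, F, G, A, E]
After 11 (reverse(3, 6)): [B, D, C, E, A, G, F]
After 12 (swap(4, 0)): [A, D, C, E, B, G, F]
After 13 (swap(5, 4)): [A, D, C, E, G, B, F]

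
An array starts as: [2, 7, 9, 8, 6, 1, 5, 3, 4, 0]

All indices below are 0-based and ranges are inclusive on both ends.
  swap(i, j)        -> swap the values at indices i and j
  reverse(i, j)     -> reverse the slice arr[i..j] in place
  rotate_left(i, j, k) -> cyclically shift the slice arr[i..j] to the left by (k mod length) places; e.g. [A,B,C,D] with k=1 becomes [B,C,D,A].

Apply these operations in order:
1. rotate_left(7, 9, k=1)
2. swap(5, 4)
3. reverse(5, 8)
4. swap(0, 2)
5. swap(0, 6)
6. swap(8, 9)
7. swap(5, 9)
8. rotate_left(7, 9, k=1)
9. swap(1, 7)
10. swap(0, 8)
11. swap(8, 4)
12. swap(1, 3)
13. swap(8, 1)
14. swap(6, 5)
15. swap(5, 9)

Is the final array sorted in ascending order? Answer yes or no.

After 1 (rotate_left(7, 9, k=1)): [2, 7, 9, 8, 6, 1, 5, 4, 0, 3]
After 2 (swap(5, 4)): [2, 7, 9, 8, 1, 6, 5, 4, 0, 3]
After 3 (reverse(5, 8)): [2, 7, 9, 8, 1, 0, 4, 5, 6, 3]
After 4 (swap(0, 2)): [9, 7, 2, 8, 1, 0, 4, 5, 6, 3]
After 5 (swap(0, 6)): [4, 7, 2, 8, 1, 0, 9, 5, 6, 3]
After 6 (swap(8, 9)): [4, 7, 2, 8, 1, 0, 9, 5, 3, 6]
After 7 (swap(5, 9)): [4, 7, 2, 8, 1, 6, 9, 5, 3, 0]
After 8 (rotate_left(7, 9, k=1)): [4, 7, 2, 8, 1, 6, 9, 3, 0, 5]
After 9 (swap(1, 7)): [4, 3, 2, 8, 1, 6, 9, 7, 0, 5]
After 10 (swap(0, 8)): [0, 3, 2, 8, 1, 6, 9, 7, 4, 5]
After 11 (swap(8, 4)): [0, 3, 2, 8, 4, 6, 9, 7, 1, 5]
After 12 (swap(1, 3)): [0, 8, 2, 3, 4, 6, 9, 7, 1, 5]
After 13 (swap(8, 1)): [0, 1, 2, 3, 4, 6, 9, 7, 8, 5]
After 14 (swap(6, 5)): [0, 1, 2, 3, 4, 9, 6, 7, 8, 5]
After 15 (swap(5, 9)): [0, 1, 2, 3, 4, 5, 6, 7, 8, 9]

Answer: yes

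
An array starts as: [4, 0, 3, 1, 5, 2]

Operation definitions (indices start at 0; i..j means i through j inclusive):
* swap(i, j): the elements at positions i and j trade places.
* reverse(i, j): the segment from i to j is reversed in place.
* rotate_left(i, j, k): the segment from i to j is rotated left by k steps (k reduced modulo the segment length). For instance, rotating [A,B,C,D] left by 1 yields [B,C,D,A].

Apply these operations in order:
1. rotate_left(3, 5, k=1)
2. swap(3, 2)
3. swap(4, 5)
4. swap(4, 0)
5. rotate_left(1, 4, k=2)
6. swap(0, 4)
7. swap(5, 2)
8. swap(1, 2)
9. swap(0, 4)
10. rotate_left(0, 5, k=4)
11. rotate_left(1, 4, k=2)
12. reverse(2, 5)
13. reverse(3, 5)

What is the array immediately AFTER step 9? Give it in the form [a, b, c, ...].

Answer: [1, 2, 3, 0, 5, 4]

Derivation:
After 1 (rotate_left(3, 5, k=1)): [4, 0, 3, 5, 2, 1]
After 2 (swap(3, 2)): [4, 0, 5, 3, 2, 1]
After 3 (swap(4, 5)): [4, 0, 5, 3, 1, 2]
After 4 (swap(4, 0)): [1, 0, 5, 3, 4, 2]
After 5 (rotate_left(1, 4, k=2)): [1, 3, 4, 0, 5, 2]
After 6 (swap(0, 4)): [5, 3, 4, 0, 1, 2]
After 7 (swap(5, 2)): [5, 3, 2, 0, 1, 4]
After 8 (swap(1, 2)): [5, 2, 3, 0, 1, 4]
After 9 (swap(0, 4)): [1, 2, 3, 0, 5, 4]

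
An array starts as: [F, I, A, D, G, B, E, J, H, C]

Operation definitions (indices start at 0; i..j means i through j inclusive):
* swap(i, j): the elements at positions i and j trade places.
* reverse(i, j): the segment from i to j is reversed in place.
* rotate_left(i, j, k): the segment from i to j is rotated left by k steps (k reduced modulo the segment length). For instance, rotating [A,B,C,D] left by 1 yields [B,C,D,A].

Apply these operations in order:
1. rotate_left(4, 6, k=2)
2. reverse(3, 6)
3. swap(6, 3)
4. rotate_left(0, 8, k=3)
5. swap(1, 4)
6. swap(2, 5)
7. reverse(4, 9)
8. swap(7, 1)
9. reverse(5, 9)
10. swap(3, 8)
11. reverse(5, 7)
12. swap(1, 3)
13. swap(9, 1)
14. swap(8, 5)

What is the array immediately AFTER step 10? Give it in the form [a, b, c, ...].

After 1 (rotate_left(4, 6, k=2)): [F, I, A, D, E, G, B, J, H, C]
After 2 (reverse(3, 6)): [F, I, A, B, G, E, D, J, H, C]
After 3 (swap(6, 3)): [F, I, A, D, G, E, B, J, H, C]
After 4 (rotate_left(0, 8, k=3)): [D, G, E, B, J, H, F, I, A, C]
After 5 (swap(1, 4)): [D, J, E, B, G, H, F, I, A, C]
After 6 (swap(2, 5)): [D, J, H, B, G, E, F, I, A, C]
After 7 (reverse(4, 9)): [D, J, H, B, C, A, I, F, E, G]
After 8 (swap(7, 1)): [D, F, H, B, C, A, I, J, E, G]
After 9 (reverse(5, 9)): [D, F, H, B, C, G, E, J, I, A]
After 10 (swap(3, 8)): [D, F, H, I, C, G, E, J, B, A]

Answer: [D, F, H, I, C, G, E, J, B, A]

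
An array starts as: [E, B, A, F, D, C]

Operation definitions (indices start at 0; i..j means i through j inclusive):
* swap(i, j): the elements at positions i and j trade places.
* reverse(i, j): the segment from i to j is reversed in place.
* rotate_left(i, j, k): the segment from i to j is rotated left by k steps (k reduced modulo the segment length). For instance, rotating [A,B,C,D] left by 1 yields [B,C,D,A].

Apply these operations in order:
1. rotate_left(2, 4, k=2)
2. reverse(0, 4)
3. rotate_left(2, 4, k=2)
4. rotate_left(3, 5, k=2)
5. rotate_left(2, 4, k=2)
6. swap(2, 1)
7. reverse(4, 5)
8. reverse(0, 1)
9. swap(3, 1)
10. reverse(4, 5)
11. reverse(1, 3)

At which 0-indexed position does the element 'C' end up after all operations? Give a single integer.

Answer: 4

Derivation:
After 1 (rotate_left(2, 4, k=2)): [E, B, D, A, F, C]
After 2 (reverse(0, 4)): [F, A, D, B, E, C]
After 3 (rotate_left(2, 4, k=2)): [F, A, E, D, B, C]
After 4 (rotate_left(3, 5, k=2)): [F, A, E, C, D, B]
After 5 (rotate_left(2, 4, k=2)): [F, A, D, E, C, B]
After 6 (swap(2, 1)): [F, D, A, E, C, B]
After 7 (reverse(4, 5)): [F, D, A, E, B, C]
After 8 (reverse(0, 1)): [D, F, A, E, B, C]
After 9 (swap(3, 1)): [D, E, A, F, B, C]
After 10 (reverse(4, 5)): [D, E, A, F, C, B]
After 11 (reverse(1, 3)): [D, F, A, E, C, B]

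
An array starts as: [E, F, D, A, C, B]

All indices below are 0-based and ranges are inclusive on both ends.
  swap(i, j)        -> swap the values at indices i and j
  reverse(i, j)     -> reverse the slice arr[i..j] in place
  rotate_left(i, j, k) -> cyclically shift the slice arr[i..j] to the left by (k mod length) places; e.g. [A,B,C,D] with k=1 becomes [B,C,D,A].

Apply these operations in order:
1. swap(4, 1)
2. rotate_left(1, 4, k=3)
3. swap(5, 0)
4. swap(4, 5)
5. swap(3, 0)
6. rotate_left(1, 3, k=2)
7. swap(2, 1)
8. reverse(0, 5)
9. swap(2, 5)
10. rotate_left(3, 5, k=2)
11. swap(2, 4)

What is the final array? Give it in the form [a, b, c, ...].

Answer: [A, E, B, C, D, F]

Derivation:
After 1 (swap(4, 1)): [E, C, D, A, F, B]
After 2 (rotate_left(1, 4, k=3)): [E, F, C, D, A, B]
After 3 (swap(5, 0)): [B, F, C, D, A, E]
After 4 (swap(4, 5)): [B, F, C, D, E, A]
After 5 (swap(3, 0)): [D, F, C, B, E, A]
After 6 (rotate_left(1, 3, k=2)): [D, B, F, C, E, A]
After 7 (swap(2, 1)): [D, F, B, C, E, A]
After 8 (reverse(0, 5)): [A, E, C, B, F, D]
After 9 (swap(2, 5)): [A, E, D, B, F, C]
After 10 (rotate_left(3, 5, k=2)): [A, E, D, C, B, F]
After 11 (swap(2, 4)): [A, E, B, C, D, F]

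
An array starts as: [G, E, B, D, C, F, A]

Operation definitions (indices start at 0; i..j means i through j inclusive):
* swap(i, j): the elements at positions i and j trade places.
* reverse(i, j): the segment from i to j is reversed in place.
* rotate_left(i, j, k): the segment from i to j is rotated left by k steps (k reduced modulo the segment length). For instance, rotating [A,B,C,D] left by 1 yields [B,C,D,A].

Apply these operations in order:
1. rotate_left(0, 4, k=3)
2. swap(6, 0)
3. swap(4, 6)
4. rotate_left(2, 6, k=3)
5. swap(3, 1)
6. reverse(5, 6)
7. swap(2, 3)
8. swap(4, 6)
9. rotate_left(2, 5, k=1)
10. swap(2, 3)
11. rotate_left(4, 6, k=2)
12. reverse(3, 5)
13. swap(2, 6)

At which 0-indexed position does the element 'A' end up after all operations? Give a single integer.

Answer: 0

Derivation:
After 1 (rotate_left(0, 4, k=3)): [D, C, G, E, B, F, A]
After 2 (swap(6, 0)): [A, C, G, E, B, F, D]
After 3 (swap(4, 6)): [A, C, G, E, D, F, B]
After 4 (rotate_left(2, 6, k=3)): [A, C, F, B, G, E, D]
After 5 (swap(3, 1)): [A, B, F, C, G, E, D]
After 6 (reverse(5, 6)): [A, B, F, C, G, D, E]
After 7 (swap(2, 3)): [A, B, C, F, G, D, E]
After 8 (swap(4, 6)): [A, B, C, F, E, D, G]
After 9 (rotate_left(2, 5, k=1)): [A, B, F, E, D, C, G]
After 10 (swap(2, 3)): [A, B, E, F, D, C, G]
After 11 (rotate_left(4, 6, k=2)): [A, B, E, F, G, D, C]
After 12 (reverse(3, 5)): [A, B, E, D, G, F, C]
After 13 (swap(2, 6)): [A, B, C, D, G, F, E]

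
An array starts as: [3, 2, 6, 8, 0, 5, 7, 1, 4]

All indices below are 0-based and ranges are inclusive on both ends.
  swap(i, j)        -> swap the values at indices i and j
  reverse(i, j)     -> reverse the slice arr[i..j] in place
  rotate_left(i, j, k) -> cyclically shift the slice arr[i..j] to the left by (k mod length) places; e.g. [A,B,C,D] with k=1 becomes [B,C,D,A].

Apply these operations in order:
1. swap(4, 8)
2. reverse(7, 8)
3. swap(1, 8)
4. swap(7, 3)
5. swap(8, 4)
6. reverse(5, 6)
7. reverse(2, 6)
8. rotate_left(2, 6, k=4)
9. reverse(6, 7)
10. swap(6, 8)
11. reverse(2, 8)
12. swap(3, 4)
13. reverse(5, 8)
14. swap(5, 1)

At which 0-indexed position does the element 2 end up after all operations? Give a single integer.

After 1 (swap(4, 8)): [3, 2, 6, 8, 4, 5, 7, 1, 0]
After 2 (reverse(7, 8)): [3, 2, 6, 8, 4, 5, 7, 0, 1]
After 3 (swap(1, 8)): [3, 1, 6, 8, 4, 5, 7, 0, 2]
After 4 (swap(7, 3)): [3, 1, 6, 0, 4, 5, 7, 8, 2]
After 5 (swap(8, 4)): [3, 1, 6, 0, 2, 5, 7, 8, 4]
After 6 (reverse(5, 6)): [3, 1, 6, 0, 2, 7, 5, 8, 4]
After 7 (reverse(2, 6)): [3, 1, 5, 7, 2, 0, 6, 8, 4]
After 8 (rotate_left(2, 6, k=4)): [3, 1, 6, 5, 7, 2, 0, 8, 4]
After 9 (reverse(6, 7)): [3, 1, 6, 5, 7, 2, 8, 0, 4]
After 10 (swap(6, 8)): [3, 1, 6, 5, 7, 2, 4, 0, 8]
After 11 (reverse(2, 8)): [3, 1, 8, 0, 4, 2, 7, 5, 6]
After 12 (swap(3, 4)): [3, 1, 8, 4, 0, 2, 7, 5, 6]
After 13 (reverse(5, 8)): [3, 1, 8, 4, 0, 6, 5, 7, 2]
After 14 (swap(5, 1)): [3, 6, 8, 4, 0, 1, 5, 7, 2]

Answer: 8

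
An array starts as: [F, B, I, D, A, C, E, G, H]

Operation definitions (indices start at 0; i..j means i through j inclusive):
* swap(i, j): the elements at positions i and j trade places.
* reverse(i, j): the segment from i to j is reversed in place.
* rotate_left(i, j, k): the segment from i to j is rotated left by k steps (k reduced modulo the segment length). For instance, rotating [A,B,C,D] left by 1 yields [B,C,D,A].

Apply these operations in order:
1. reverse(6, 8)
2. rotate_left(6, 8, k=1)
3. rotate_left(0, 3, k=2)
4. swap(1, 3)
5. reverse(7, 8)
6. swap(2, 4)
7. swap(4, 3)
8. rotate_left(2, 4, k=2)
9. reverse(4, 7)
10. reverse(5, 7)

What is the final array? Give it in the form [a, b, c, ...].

Answer: [I, B, D, A, H, F, C, G, E]

Derivation:
After 1 (reverse(6, 8)): [F, B, I, D, A, C, H, G, E]
After 2 (rotate_left(6, 8, k=1)): [F, B, I, D, A, C, G, E, H]
After 3 (rotate_left(0, 3, k=2)): [I, D, F, B, A, C, G, E, H]
After 4 (swap(1, 3)): [I, B, F, D, A, C, G, E, H]
After 5 (reverse(7, 8)): [I, B, F, D, A, C, G, H, E]
After 6 (swap(2, 4)): [I, B, A, D, F, C, G, H, E]
After 7 (swap(4, 3)): [I, B, A, F, D, C, G, H, E]
After 8 (rotate_left(2, 4, k=2)): [I, B, D, A, F, C, G, H, E]
After 9 (reverse(4, 7)): [I, B, D, A, H, G, C, F, E]
After 10 (reverse(5, 7)): [I, B, D, A, H, F, C, G, E]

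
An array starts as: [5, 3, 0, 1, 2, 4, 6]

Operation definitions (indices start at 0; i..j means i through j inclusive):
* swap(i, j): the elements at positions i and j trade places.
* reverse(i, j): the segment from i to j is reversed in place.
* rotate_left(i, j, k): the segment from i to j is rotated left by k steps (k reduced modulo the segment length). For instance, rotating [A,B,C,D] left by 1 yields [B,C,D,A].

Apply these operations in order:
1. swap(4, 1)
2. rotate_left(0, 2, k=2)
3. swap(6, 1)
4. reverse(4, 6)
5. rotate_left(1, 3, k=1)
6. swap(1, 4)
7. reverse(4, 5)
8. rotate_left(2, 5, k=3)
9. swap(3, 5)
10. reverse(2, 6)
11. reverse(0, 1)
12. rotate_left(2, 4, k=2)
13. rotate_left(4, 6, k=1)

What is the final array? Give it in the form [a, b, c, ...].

Answer: [5, 0, 6, 3, 4, 2, 1]

Derivation:
After 1 (swap(4, 1)): [5, 2, 0, 1, 3, 4, 6]
After 2 (rotate_left(0, 2, k=2)): [0, 5, 2, 1, 3, 4, 6]
After 3 (swap(6, 1)): [0, 6, 2, 1, 3, 4, 5]
After 4 (reverse(4, 6)): [0, 6, 2, 1, 5, 4, 3]
After 5 (rotate_left(1, 3, k=1)): [0, 2, 1, 6, 5, 4, 3]
After 6 (swap(1, 4)): [0, 5, 1, 6, 2, 4, 3]
After 7 (reverse(4, 5)): [0, 5, 1, 6, 4, 2, 3]
After 8 (rotate_left(2, 5, k=3)): [0, 5, 2, 1, 6, 4, 3]
After 9 (swap(3, 5)): [0, 5, 2, 4, 6, 1, 3]
After 10 (reverse(2, 6)): [0, 5, 3, 1, 6, 4, 2]
After 11 (reverse(0, 1)): [5, 0, 3, 1, 6, 4, 2]
After 12 (rotate_left(2, 4, k=2)): [5, 0, 6, 3, 1, 4, 2]
After 13 (rotate_left(4, 6, k=1)): [5, 0, 6, 3, 4, 2, 1]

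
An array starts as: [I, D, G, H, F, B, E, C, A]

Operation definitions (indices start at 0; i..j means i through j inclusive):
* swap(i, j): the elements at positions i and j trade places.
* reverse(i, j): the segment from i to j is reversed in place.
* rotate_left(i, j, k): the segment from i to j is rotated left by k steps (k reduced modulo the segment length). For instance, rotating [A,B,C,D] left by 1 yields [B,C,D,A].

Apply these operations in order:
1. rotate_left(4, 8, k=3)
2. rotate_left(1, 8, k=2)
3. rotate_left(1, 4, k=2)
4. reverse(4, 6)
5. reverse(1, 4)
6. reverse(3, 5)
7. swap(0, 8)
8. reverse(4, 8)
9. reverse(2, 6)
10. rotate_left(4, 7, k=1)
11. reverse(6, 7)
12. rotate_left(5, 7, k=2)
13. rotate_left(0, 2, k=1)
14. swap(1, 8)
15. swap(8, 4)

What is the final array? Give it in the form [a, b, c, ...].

After 1 (rotate_left(4, 8, k=3)): [I, D, G, H, C, A, F, B, E]
After 2 (rotate_left(1, 8, k=2)): [I, H, C, A, F, B, E, D, G]
After 3 (rotate_left(1, 4, k=2)): [I, A, F, H, C, B, E, D, G]
After 4 (reverse(4, 6)): [I, A, F, H, E, B, C, D, G]
After 5 (reverse(1, 4)): [I, E, H, F, A, B, C, D, G]
After 6 (reverse(3, 5)): [I, E, H, B, A, F, C, D, G]
After 7 (swap(0, 8)): [G, E, H, B, A, F, C, D, I]
After 8 (reverse(4, 8)): [G, E, H, B, I, D, C, F, A]
After 9 (reverse(2, 6)): [G, E, C, D, I, B, H, F, A]
After 10 (rotate_left(4, 7, k=1)): [G, E, C, D, B, H, F, I, A]
After 11 (reverse(6, 7)): [G, E, C, D, B, H, I, F, A]
After 12 (rotate_left(5, 7, k=2)): [G, E, C, D, B, F, H, I, A]
After 13 (rotate_left(0, 2, k=1)): [E, C, G, D, B, F, H, I, A]
After 14 (swap(1, 8)): [E, A, G, D, B, F, H, I, C]
After 15 (swap(8, 4)): [E, A, G, D, C, F, H, I, B]

Answer: [E, A, G, D, C, F, H, I, B]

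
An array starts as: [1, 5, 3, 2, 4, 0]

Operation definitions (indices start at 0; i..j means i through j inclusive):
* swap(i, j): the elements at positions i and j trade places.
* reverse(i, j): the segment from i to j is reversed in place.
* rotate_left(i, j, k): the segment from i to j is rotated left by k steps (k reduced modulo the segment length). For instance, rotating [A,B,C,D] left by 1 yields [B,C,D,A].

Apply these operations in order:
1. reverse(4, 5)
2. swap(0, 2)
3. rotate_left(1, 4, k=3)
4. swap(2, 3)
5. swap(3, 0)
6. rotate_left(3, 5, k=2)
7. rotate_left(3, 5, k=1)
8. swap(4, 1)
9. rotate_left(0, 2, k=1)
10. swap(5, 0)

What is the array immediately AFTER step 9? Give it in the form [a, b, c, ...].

After 1 (reverse(4, 5)): [1, 5, 3, 2, 0, 4]
After 2 (swap(0, 2)): [3, 5, 1, 2, 0, 4]
After 3 (rotate_left(1, 4, k=3)): [3, 0, 5, 1, 2, 4]
After 4 (swap(2, 3)): [3, 0, 1, 5, 2, 4]
After 5 (swap(3, 0)): [5, 0, 1, 3, 2, 4]
After 6 (rotate_left(3, 5, k=2)): [5, 0, 1, 4, 3, 2]
After 7 (rotate_left(3, 5, k=1)): [5, 0, 1, 3, 2, 4]
After 8 (swap(4, 1)): [5, 2, 1, 3, 0, 4]
After 9 (rotate_left(0, 2, k=1)): [2, 1, 5, 3, 0, 4]

Answer: [2, 1, 5, 3, 0, 4]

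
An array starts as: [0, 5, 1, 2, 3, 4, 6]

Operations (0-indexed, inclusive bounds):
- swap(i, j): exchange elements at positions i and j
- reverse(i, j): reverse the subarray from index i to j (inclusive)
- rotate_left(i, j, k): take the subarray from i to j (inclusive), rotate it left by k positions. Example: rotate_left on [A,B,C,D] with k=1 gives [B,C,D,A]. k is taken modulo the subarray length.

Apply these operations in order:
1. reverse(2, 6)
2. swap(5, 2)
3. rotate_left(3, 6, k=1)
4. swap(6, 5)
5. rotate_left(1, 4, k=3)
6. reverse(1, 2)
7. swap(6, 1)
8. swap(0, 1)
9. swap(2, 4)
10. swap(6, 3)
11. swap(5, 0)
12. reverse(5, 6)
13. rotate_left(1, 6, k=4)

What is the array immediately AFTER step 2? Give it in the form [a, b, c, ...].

Answer: [0, 5, 2, 4, 3, 6, 1]

Derivation:
After 1 (reverse(2, 6)): [0, 5, 6, 4, 3, 2, 1]
After 2 (swap(5, 2)): [0, 5, 2, 4, 3, 6, 1]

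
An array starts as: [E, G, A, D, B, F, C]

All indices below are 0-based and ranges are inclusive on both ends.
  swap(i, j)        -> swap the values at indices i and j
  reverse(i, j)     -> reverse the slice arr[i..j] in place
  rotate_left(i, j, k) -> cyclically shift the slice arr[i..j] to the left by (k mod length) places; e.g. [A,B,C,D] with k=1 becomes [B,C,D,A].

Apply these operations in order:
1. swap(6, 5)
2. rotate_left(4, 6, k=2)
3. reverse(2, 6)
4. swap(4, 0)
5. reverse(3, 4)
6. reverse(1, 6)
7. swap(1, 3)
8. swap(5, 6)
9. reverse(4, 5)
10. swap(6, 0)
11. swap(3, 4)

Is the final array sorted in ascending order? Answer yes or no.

Answer: no

Derivation:
After 1 (swap(6, 5)): [E, G, A, D, B, C, F]
After 2 (rotate_left(4, 6, k=2)): [E, G, A, D, F, B, C]
After 3 (reverse(2, 6)): [E, G, C, B, F, D, A]
After 4 (swap(4, 0)): [F, G, C, B, E, D, A]
After 5 (reverse(3, 4)): [F, G, C, E, B, D, A]
After 6 (reverse(1, 6)): [F, A, D, B, E, C, G]
After 7 (swap(1, 3)): [F, B, D, A, E, C, G]
After 8 (swap(5, 6)): [F, B, D, A, E, G, C]
After 9 (reverse(4, 5)): [F, B, D, A, G, E, C]
After 10 (swap(6, 0)): [C, B, D, A, G, E, F]
After 11 (swap(3, 4)): [C, B, D, G, A, E, F]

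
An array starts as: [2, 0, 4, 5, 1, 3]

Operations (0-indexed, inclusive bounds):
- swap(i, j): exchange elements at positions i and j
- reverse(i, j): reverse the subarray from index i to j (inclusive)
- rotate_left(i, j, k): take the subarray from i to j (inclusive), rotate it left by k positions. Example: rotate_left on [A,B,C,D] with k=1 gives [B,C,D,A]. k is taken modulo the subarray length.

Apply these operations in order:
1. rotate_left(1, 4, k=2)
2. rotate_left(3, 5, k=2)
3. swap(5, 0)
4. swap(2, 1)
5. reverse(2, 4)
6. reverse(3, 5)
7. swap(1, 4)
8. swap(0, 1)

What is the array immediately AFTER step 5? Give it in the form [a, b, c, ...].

After 1 (rotate_left(1, 4, k=2)): [2, 5, 1, 0, 4, 3]
After 2 (rotate_left(3, 5, k=2)): [2, 5, 1, 3, 0, 4]
After 3 (swap(5, 0)): [4, 5, 1, 3, 0, 2]
After 4 (swap(2, 1)): [4, 1, 5, 3, 0, 2]
After 5 (reverse(2, 4)): [4, 1, 0, 3, 5, 2]

Answer: [4, 1, 0, 3, 5, 2]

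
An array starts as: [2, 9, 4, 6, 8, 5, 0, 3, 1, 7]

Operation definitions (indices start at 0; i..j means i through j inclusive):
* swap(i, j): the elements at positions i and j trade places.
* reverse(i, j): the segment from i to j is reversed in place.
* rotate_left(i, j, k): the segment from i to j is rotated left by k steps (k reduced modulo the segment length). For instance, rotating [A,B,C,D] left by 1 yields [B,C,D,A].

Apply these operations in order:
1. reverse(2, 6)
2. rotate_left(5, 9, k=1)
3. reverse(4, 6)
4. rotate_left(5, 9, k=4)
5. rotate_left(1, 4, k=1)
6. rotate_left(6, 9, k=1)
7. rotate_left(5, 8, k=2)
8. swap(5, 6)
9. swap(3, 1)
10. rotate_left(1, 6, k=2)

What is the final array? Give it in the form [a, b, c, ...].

After 1 (reverse(2, 6)): [2, 9, 0, 5, 8, 6, 4, 3, 1, 7]
After 2 (rotate_left(5, 9, k=1)): [2, 9, 0, 5, 8, 4, 3, 1, 7, 6]
After 3 (reverse(4, 6)): [2, 9, 0, 5, 3, 4, 8, 1, 7, 6]
After 4 (rotate_left(5, 9, k=4)): [2, 9, 0, 5, 3, 6, 4, 8, 1, 7]
After 5 (rotate_left(1, 4, k=1)): [2, 0, 5, 3, 9, 6, 4, 8, 1, 7]
After 6 (rotate_left(6, 9, k=1)): [2, 0, 5, 3, 9, 6, 8, 1, 7, 4]
After 7 (rotate_left(5, 8, k=2)): [2, 0, 5, 3, 9, 1, 7, 6, 8, 4]
After 8 (swap(5, 6)): [2, 0, 5, 3, 9, 7, 1, 6, 8, 4]
After 9 (swap(3, 1)): [2, 3, 5, 0, 9, 7, 1, 6, 8, 4]
After 10 (rotate_left(1, 6, k=2)): [2, 0, 9, 7, 1, 3, 5, 6, 8, 4]

Answer: [2, 0, 9, 7, 1, 3, 5, 6, 8, 4]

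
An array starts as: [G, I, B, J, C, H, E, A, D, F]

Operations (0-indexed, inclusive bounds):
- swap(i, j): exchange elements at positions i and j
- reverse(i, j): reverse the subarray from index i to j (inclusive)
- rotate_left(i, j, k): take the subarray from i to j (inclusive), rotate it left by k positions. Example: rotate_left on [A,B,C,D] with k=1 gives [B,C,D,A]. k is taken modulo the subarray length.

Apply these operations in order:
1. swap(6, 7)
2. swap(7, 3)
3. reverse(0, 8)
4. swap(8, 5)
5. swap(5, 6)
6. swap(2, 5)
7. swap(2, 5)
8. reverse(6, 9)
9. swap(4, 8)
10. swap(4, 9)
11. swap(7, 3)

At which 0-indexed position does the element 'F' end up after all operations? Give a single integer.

Answer: 6

Derivation:
After 1 (swap(6, 7)): [G, I, B, J, C, H, A, E, D, F]
After 2 (swap(7, 3)): [G, I, B, E, C, H, A, J, D, F]
After 3 (reverse(0, 8)): [D, J, A, H, C, E, B, I, G, F]
After 4 (swap(8, 5)): [D, J, A, H, C, G, B, I, E, F]
After 5 (swap(5, 6)): [D, J, A, H, C, B, G, I, E, F]
After 6 (swap(2, 5)): [D, J, B, H, C, A, G, I, E, F]
After 7 (swap(2, 5)): [D, J, A, H, C, B, G, I, E, F]
After 8 (reverse(6, 9)): [D, J, A, H, C, B, F, E, I, G]
After 9 (swap(4, 8)): [D, J, A, H, I, B, F, E, C, G]
After 10 (swap(4, 9)): [D, J, A, H, G, B, F, E, C, I]
After 11 (swap(7, 3)): [D, J, A, E, G, B, F, H, C, I]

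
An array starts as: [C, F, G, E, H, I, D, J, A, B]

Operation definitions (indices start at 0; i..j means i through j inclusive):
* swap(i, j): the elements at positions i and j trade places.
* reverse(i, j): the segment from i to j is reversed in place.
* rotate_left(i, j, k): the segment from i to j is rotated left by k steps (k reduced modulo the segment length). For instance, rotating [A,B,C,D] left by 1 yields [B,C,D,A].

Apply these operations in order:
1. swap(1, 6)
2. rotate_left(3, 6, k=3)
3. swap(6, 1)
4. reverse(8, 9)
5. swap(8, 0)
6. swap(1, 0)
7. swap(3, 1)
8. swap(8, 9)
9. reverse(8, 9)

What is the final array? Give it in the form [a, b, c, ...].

After 1 (swap(1, 6)): [C, D, G, E, H, I, F, J, A, B]
After 2 (rotate_left(3, 6, k=3)): [C, D, G, F, E, H, I, J, A, B]
After 3 (swap(6, 1)): [C, I, G, F, E, H, D, J, A, B]
After 4 (reverse(8, 9)): [C, I, G, F, E, H, D, J, B, A]
After 5 (swap(8, 0)): [B, I, G, F, E, H, D, J, C, A]
After 6 (swap(1, 0)): [I, B, G, F, E, H, D, J, C, A]
After 7 (swap(3, 1)): [I, F, G, B, E, H, D, J, C, A]
After 8 (swap(8, 9)): [I, F, G, B, E, H, D, J, A, C]
After 9 (reverse(8, 9)): [I, F, G, B, E, H, D, J, C, A]

Answer: [I, F, G, B, E, H, D, J, C, A]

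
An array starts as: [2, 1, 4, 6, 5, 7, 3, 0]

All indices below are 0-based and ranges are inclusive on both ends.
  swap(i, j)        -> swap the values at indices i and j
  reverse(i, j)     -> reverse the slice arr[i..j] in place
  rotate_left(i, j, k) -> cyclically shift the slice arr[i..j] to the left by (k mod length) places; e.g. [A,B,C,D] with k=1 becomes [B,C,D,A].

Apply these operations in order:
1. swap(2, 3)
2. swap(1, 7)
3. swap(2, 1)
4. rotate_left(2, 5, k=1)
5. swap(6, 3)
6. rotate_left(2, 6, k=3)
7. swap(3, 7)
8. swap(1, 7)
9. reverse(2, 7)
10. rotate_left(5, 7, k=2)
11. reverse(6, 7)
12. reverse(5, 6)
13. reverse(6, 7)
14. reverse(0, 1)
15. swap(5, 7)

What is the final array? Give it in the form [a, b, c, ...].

After 1 (swap(2, 3)): [2, 1, 6, 4, 5, 7, 3, 0]
After 2 (swap(1, 7)): [2, 0, 6, 4, 5, 7, 3, 1]
After 3 (swap(2, 1)): [2, 6, 0, 4, 5, 7, 3, 1]
After 4 (rotate_left(2, 5, k=1)): [2, 6, 4, 5, 7, 0, 3, 1]
After 5 (swap(6, 3)): [2, 6, 4, 3, 7, 0, 5, 1]
After 6 (rotate_left(2, 6, k=3)): [2, 6, 0, 5, 4, 3, 7, 1]
After 7 (swap(3, 7)): [2, 6, 0, 1, 4, 3, 7, 5]
After 8 (swap(1, 7)): [2, 5, 0, 1, 4, 3, 7, 6]
After 9 (reverse(2, 7)): [2, 5, 6, 7, 3, 4, 1, 0]
After 10 (rotate_left(5, 7, k=2)): [2, 5, 6, 7, 3, 0, 4, 1]
After 11 (reverse(6, 7)): [2, 5, 6, 7, 3, 0, 1, 4]
After 12 (reverse(5, 6)): [2, 5, 6, 7, 3, 1, 0, 4]
After 13 (reverse(6, 7)): [2, 5, 6, 7, 3, 1, 4, 0]
After 14 (reverse(0, 1)): [5, 2, 6, 7, 3, 1, 4, 0]
After 15 (swap(5, 7)): [5, 2, 6, 7, 3, 0, 4, 1]

Answer: [5, 2, 6, 7, 3, 0, 4, 1]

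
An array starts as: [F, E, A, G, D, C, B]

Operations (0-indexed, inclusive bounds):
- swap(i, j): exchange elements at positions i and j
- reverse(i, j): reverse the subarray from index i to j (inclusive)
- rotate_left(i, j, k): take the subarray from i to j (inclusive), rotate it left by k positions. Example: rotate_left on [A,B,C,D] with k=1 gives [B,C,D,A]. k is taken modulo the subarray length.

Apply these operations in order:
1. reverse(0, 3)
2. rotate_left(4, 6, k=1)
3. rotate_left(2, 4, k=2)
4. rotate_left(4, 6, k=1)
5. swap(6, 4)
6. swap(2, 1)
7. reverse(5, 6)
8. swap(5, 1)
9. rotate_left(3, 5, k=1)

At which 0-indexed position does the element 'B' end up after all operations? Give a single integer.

After 1 (reverse(0, 3)): [G, A, E, F, D, C, B]
After 2 (rotate_left(4, 6, k=1)): [G, A, E, F, C, B, D]
After 3 (rotate_left(2, 4, k=2)): [G, A, C, E, F, B, D]
After 4 (rotate_left(4, 6, k=1)): [G, A, C, E, B, D, F]
After 5 (swap(6, 4)): [G, A, C, E, F, D, B]
After 6 (swap(2, 1)): [G, C, A, E, F, D, B]
After 7 (reverse(5, 6)): [G, C, A, E, F, B, D]
After 8 (swap(5, 1)): [G, B, A, E, F, C, D]
After 9 (rotate_left(3, 5, k=1)): [G, B, A, F, C, E, D]

Answer: 1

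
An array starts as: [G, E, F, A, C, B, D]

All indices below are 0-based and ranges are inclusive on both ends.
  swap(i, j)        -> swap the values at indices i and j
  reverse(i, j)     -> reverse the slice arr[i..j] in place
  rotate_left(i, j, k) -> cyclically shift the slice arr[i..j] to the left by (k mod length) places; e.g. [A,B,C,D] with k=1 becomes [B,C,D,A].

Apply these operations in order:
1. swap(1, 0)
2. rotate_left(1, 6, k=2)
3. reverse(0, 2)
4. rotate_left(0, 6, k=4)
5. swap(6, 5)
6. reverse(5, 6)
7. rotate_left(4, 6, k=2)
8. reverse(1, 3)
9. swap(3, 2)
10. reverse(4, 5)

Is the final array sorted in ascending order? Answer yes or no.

After 1 (swap(1, 0)): [E, G, F, A, C, B, D]
After 2 (rotate_left(1, 6, k=2)): [E, A, C, B, D, G, F]
After 3 (reverse(0, 2)): [C, A, E, B, D, G, F]
After 4 (rotate_left(0, 6, k=4)): [D, G, F, C, A, E, B]
After 5 (swap(6, 5)): [D, G, F, C, A, B, E]
After 6 (reverse(5, 6)): [D, G, F, C, A, E, B]
After 7 (rotate_left(4, 6, k=2)): [D, G, F, C, B, A, E]
After 8 (reverse(1, 3)): [D, C, F, G, B, A, E]
After 9 (swap(3, 2)): [D, C, G, F, B, A, E]
After 10 (reverse(4, 5)): [D, C, G, F, A, B, E]

Answer: no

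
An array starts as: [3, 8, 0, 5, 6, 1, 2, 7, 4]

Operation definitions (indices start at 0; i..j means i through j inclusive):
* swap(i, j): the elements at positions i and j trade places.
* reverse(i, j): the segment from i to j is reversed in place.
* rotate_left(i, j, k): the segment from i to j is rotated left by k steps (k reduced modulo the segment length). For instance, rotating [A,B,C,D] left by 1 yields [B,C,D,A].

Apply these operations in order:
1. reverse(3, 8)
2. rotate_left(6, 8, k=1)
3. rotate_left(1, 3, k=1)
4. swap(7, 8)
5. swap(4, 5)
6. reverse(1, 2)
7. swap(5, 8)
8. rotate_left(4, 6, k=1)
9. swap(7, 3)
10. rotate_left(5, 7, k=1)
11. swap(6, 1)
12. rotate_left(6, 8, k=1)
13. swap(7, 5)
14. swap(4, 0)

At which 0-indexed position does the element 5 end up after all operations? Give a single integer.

Answer: 0

Derivation:
After 1 (reverse(3, 8)): [3, 8, 0, 4, 7, 2, 1, 6, 5]
After 2 (rotate_left(6, 8, k=1)): [3, 8, 0, 4, 7, 2, 6, 5, 1]
After 3 (rotate_left(1, 3, k=1)): [3, 0, 4, 8, 7, 2, 6, 5, 1]
After 4 (swap(7, 8)): [3, 0, 4, 8, 7, 2, 6, 1, 5]
After 5 (swap(4, 5)): [3, 0, 4, 8, 2, 7, 6, 1, 5]
After 6 (reverse(1, 2)): [3, 4, 0, 8, 2, 7, 6, 1, 5]
After 7 (swap(5, 8)): [3, 4, 0, 8, 2, 5, 6, 1, 7]
After 8 (rotate_left(4, 6, k=1)): [3, 4, 0, 8, 5, 6, 2, 1, 7]
After 9 (swap(7, 3)): [3, 4, 0, 1, 5, 6, 2, 8, 7]
After 10 (rotate_left(5, 7, k=1)): [3, 4, 0, 1, 5, 2, 8, 6, 7]
After 11 (swap(6, 1)): [3, 8, 0, 1, 5, 2, 4, 6, 7]
After 12 (rotate_left(6, 8, k=1)): [3, 8, 0, 1, 5, 2, 6, 7, 4]
After 13 (swap(7, 5)): [3, 8, 0, 1, 5, 7, 6, 2, 4]
After 14 (swap(4, 0)): [5, 8, 0, 1, 3, 7, 6, 2, 4]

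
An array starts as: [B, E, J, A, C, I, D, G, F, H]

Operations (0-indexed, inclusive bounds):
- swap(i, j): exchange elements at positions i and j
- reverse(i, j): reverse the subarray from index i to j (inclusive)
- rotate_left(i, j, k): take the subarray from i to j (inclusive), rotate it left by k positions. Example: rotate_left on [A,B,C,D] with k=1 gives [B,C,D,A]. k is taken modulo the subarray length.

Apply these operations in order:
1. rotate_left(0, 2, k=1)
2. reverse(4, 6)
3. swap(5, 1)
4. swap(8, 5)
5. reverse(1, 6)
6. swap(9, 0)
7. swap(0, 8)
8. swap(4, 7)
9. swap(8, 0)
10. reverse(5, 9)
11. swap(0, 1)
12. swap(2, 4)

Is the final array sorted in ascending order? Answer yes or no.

Answer: no

Derivation:
After 1 (rotate_left(0, 2, k=1)): [E, J, B, A, C, I, D, G, F, H]
After 2 (reverse(4, 6)): [E, J, B, A, D, I, C, G, F, H]
After 3 (swap(5, 1)): [E, I, B, A, D, J, C, G, F, H]
After 4 (swap(8, 5)): [E, I, B, A, D, F, C, G, J, H]
After 5 (reverse(1, 6)): [E, C, F, D, A, B, I, G, J, H]
After 6 (swap(9, 0)): [H, C, F, D, A, B, I, G, J, E]
After 7 (swap(0, 8)): [J, C, F, D, A, B, I, G, H, E]
After 8 (swap(4, 7)): [J, C, F, D, G, B, I, A, H, E]
After 9 (swap(8, 0)): [H, C, F, D, G, B, I, A, J, E]
After 10 (reverse(5, 9)): [H, C, F, D, G, E, J, A, I, B]
After 11 (swap(0, 1)): [C, H, F, D, G, E, J, A, I, B]
After 12 (swap(2, 4)): [C, H, G, D, F, E, J, A, I, B]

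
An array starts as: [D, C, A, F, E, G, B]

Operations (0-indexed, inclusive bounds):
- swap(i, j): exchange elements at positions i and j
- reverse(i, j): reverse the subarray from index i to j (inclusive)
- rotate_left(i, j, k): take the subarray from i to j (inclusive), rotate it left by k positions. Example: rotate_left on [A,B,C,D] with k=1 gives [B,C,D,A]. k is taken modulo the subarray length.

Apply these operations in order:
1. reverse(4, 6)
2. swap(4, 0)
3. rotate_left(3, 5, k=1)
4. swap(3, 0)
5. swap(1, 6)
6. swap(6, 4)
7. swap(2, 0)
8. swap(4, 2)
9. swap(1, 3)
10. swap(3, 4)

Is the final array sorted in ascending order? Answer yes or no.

After 1 (reverse(4, 6)): [D, C, A, F, B, G, E]
After 2 (swap(4, 0)): [B, C, A, F, D, G, E]
After 3 (rotate_left(3, 5, k=1)): [B, C, A, D, G, F, E]
After 4 (swap(3, 0)): [D, C, A, B, G, F, E]
After 5 (swap(1, 6)): [D, E, A, B, G, F, C]
After 6 (swap(6, 4)): [D, E, A, B, C, F, G]
After 7 (swap(2, 0)): [A, E, D, B, C, F, G]
After 8 (swap(4, 2)): [A, E, C, B, D, F, G]
After 9 (swap(1, 3)): [A, B, C, E, D, F, G]
After 10 (swap(3, 4)): [A, B, C, D, E, F, G]

Answer: yes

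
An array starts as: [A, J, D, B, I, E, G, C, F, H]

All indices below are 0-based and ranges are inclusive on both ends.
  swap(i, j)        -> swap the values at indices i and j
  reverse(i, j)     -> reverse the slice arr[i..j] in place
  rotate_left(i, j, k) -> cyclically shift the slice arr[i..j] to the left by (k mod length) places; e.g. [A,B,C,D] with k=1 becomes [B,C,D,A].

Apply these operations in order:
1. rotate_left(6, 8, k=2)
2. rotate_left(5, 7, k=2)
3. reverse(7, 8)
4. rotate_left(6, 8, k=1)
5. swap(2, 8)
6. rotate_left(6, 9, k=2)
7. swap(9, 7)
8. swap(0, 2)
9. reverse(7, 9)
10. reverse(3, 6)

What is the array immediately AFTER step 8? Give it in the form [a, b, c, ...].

Answer: [E, J, A, B, I, G, D, F, C, H]

Derivation:
After 1 (rotate_left(6, 8, k=2)): [A, J, D, B, I, E, F, G, C, H]
After 2 (rotate_left(5, 7, k=2)): [A, J, D, B, I, G, E, F, C, H]
After 3 (reverse(7, 8)): [A, J, D, B, I, G, E, C, F, H]
After 4 (rotate_left(6, 8, k=1)): [A, J, D, B, I, G, C, F, E, H]
After 5 (swap(2, 8)): [A, J, E, B, I, G, C, F, D, H]
After 6 (rotate_left(6, 9, k=2)): [A, J, E, B, I, G, D, H, C, F]
After 7 (swap(9, 7)): [A, J, E, B, I, G, D, F, C, H]
After 8 (swap(0, 2)): [E, J, A, B, I, G, D, F, C, H]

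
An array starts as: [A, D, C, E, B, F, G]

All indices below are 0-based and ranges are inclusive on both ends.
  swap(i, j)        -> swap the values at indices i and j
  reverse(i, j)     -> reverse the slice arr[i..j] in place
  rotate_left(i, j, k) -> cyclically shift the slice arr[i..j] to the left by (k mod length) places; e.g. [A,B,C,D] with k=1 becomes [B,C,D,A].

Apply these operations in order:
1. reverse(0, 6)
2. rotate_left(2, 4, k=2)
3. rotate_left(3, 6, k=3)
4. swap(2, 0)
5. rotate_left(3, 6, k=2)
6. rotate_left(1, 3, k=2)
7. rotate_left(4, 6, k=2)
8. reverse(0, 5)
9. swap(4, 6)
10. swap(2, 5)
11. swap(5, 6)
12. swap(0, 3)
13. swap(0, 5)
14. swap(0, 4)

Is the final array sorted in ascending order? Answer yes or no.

Answer: yes

Derivation:
After 1 (reverse(0, 6)): [G, F, B, E, C, D, A]
After 2 (rotate_left(2, 4, k=2)): [G, F, C, B, E, D, A]
After 3 (rotate_left(3, 6, k=3)): [G, F, C, A, B, E, D]
After 4 (swap(2, 0)): [C, F, G, A, B, E, D]
After 5 (rotate_left(3, 6, k=2)): [C, F, G, E, D, A, B]
After 6 (rotate_left(1, 3, k=2)): [C, E, F, G, D, A, B]
After 7 (rotate_left(4, 6, k=2)): [C, E, F, G, B, D, A]
After 8 (reverse(0, 5)): [D, B, G, F, E, C, A]
After 9 (swap(4, 6)): [D, B, G, F, A, C, E]
After 10 (swap(2, 5)): [D, B, C, F, A, G, E]
After 11 (swap(5, 6)): [D, B, C, F, A, E, G]
After 12 (swap(0, 3)): [F, B, C, D, A, E, G]
After 13 (swap(0, 5)): [E, B, C, D, A, F, G]
After 14 (swap(0, 4)): [A, B, C, D, E, F, G]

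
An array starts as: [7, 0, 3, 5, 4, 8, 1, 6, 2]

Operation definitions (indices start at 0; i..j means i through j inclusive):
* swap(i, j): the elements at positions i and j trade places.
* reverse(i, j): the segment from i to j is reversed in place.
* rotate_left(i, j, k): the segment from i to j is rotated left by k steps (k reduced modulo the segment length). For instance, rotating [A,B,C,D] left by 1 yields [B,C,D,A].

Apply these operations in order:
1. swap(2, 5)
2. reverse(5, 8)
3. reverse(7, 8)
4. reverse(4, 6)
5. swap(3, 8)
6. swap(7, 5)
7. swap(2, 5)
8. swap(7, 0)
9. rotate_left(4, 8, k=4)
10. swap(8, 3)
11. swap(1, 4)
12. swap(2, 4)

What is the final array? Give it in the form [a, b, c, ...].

After 1 (swap(2, 5)): [7, 0, 8, 5, 4, 3, 1, 6, 2]
After 2 (reverse(5, 8)): [7, 0, 8, 5, 4, 2, 6, 1, 3]
After 3 (reverse(7, 8)): [7, 0, 8, 5, 4, 2, 6, 3, 1]
After 4 (reverse(4, 6)): [7, 0, 8, 5, 6, 2, 4, 3, 1]
After 5 (swap(3, 8)): [7, 0, 8, 1, 6, 2, 4, 3, 5]
After 6 (swap(7, 5)): [7, 0, 8, 1, 6, 3, 4, 2, 5]
After 7 (swap(2, 5)): [7, 0, 3, 1, 6, 8, 4, 2, 5]
After 8 (swap(7, 0)): [2, 0, 3, 1, 6, 8, 4, 7, 5]
After 9 (rotate_left(4, 8, k=4)): [2, 0, 3, 1, 5, 6, 8, 4, 7]
After 10 (swap(8, 3)): [2, 0, 3, 7, 5, 6, 8, 4, 1]
After 11 (swap(1, 4)): [2, 5, 3, 7, 0, 6, 8, 4, 1]
After 12 (swap(2, 4)): [2, 5, 0, 7, 3, 6, 8, 4, 1]

Answer: [2, 5, 0, 7, 3, 6, 8, 4, 1]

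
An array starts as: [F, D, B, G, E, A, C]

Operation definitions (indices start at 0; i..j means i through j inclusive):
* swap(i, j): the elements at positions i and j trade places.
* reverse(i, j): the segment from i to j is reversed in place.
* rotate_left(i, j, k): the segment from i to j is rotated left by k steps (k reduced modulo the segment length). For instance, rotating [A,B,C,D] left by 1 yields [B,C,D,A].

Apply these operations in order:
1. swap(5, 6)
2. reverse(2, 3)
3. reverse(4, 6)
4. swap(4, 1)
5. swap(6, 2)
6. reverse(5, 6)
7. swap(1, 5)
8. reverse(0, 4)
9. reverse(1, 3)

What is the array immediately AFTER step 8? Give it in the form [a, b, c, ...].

After 1 (swap(5, 6)): [F, D, B, G, E, C, A]
After 2 (reverse(2, 3)): [F, D, G, B, E, C, A]
After 3 (reverse(4, 6)): [F, D, G, B, A, C, E]
After 4 (swap(4, 1)): [F, A, G, B, D, C, E]
After 5 (swap(6, 2)): [F, A, E, B, D, C, G]
After 6 (reverse(5, 6)): [F, A, E, B, D, G, C]
After 7 (swap(1, 5)): [F, G, E, B, D, A, C]
After 8 (reverse(0, 4)): [D, B, E, G, F, A, C]

Answer: [D, B, E, G, F, A, C]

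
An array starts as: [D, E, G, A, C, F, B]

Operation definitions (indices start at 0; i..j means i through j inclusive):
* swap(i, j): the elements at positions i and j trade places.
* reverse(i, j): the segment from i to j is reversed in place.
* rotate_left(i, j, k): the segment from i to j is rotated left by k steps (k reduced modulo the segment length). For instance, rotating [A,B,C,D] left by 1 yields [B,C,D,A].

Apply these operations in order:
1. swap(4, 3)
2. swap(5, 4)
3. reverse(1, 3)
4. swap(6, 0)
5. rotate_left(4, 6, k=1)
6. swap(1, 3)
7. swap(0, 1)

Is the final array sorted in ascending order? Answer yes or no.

After 1 (swap(4, 3)): [D, E, G, C, A, F, B]
After 2 (swap(5, 4)): [D, E, G, C, F, A, B]
After 3 (reverse(1, 3)): [D, C, G, E, F, A, B]
After 4 (swap(6, 0)): [B, C, G, E, F, A, D]
After 5 (rotate_left(4, 6, k=1)): [B, C, G, E, A, D, F]
After 6 (swap(1, 3)): [B, E, G, C, A, D, F]
After 7 (swap(0, 1)): [E, B, G, C, A, D, F]

Answer: no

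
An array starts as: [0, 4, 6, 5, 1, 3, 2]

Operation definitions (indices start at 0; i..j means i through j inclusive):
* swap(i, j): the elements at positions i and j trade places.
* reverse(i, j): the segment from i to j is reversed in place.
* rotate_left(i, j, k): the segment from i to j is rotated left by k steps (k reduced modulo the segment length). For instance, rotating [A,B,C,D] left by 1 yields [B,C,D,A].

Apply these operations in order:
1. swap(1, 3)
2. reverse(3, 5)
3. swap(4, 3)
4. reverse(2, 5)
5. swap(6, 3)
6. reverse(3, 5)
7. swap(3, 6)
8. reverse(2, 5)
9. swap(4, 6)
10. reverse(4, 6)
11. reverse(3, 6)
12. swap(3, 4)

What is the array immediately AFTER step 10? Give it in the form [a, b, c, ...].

After 1 (swap(1, 3)): [0, 5, 6, 4, 1, 3, 2]
After 2 (reverse(3, 5)): [0, 5, 6, 3, 1, 4, 2]
After 3 (swap(4, 3)): [0, 5, 6, 1, 3, 4, 2]
After 4 (reverse(2, 5)): [0, 5, 4, 3, 1, 6, 2]
After 5 (swap(6, 3)): [0, 5, 4, 2, 1, 6, 3]
After 6 (reverse(3, 5)): [0, 5, 4, 6, 1, 2, 3]
After 7 (swap(3, 6)): [0, 5, 4, 3, 1, 2, 6]
After 8 (reverse(2, 5)): [0, 5, 2, 1, 3, 4, 6]
After 9 (swap(4, 6)): [0, 5, 2, 1, 6, 4, 3]
After 10 (reverse(4, 6)): [0, 5, 2, 1, 3, 4, 6]

Answer: [0, 5, 2, 1, 3, 4, 6]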